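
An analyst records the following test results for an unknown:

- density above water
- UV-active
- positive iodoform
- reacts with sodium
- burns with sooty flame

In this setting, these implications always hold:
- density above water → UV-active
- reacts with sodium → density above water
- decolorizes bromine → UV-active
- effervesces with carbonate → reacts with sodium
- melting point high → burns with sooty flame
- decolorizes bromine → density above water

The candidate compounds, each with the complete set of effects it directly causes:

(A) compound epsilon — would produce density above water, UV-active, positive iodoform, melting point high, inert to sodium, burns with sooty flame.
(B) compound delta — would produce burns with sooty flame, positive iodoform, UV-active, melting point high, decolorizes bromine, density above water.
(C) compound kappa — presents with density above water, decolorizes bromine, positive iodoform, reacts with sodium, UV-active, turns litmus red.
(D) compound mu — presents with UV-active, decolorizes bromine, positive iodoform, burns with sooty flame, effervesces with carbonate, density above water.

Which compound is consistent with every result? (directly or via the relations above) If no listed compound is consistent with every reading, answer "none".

D

Testing each hypothesis:
(A) compound epsilon — density above water match; UV-active match; positive iodoform match; reacts with sodium miss; burns with sooty flame match
(B) compound delta — density above water match; UV-active match; positive iodoform match; reacts with sodium miss; burns with sooty flame match
(C) compound kappa — density above water match; UV-active match; positive iodoform match; reacts with sodium match; burns with sooty flame miss
(D) compound mu — accounts for every observation (reacts with sodium by effervesces with carbonate → reacts with sodium)
Only (D) is consistent with every observation.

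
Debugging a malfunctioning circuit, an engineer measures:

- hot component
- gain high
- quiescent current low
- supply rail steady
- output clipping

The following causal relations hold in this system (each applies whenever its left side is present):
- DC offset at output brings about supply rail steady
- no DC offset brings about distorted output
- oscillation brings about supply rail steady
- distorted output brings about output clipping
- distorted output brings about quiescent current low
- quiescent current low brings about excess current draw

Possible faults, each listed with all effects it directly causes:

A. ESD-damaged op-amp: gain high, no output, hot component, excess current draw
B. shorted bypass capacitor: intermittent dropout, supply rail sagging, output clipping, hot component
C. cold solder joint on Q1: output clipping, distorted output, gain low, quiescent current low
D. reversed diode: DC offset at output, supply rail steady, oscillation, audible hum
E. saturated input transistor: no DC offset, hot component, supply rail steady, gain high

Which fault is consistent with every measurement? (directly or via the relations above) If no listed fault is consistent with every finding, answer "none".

E

Per-candidate check:
(A) ESD-damaged op-amp — does not account for quiescent current low, supply rail steady, output clipping
(B) shorted bypass capacitor — fails on gain high, quiescent current low, supply rail steady (predicts supply rail sagging, not supply rail steady)
(C) cold solder joint on Q1 — hot component miss; gain high miss; quiescent current low match; supply rail steady miss; output clipping match
(D) reversed diode — hot component miss; gain high miss; quiescent current low miss; supply rail steady match; output clipping miss
(E) saturated input transistor — accounts for every observation (quiescent current low via no DC offset → distorted output → quiescent current low)
(E) is the only candidate with no mismatches.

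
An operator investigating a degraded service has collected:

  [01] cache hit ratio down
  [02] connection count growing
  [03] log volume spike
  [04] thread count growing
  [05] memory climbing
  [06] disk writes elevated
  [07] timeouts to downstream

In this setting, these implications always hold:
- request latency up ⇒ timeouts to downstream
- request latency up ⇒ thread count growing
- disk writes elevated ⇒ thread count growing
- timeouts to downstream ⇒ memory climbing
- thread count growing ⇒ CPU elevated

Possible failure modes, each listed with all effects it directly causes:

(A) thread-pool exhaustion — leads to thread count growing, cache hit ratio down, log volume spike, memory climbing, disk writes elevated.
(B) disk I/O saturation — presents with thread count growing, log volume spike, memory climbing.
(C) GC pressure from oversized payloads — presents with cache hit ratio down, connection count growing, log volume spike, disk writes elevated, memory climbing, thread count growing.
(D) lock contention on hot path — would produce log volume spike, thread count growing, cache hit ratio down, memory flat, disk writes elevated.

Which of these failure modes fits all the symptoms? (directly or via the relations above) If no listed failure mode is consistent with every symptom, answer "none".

none

Per-candidate check:
(A) thread-pool exhaustion — cache hit ratio down +; connection count growing -; log volume spike +; thread count growing +; memory climbing +; disk writes elevated +; timeouts to downstream -
(B) disk I/O saturation — does not account for cache hit ratio down, connection count growing, disk writes elevated, timeouts to downstream
(C) GC pressure from oversized payloads — cache hit ratio down +; connection count growing +; log volume spike +; thread count growing +; memory climbing +; disk writes elevated +; timeouts to downstream -
(D) lock contention on hot path — cache hit ratio down +; connection count growing -; log volume spike +; thread count growing +; memory climbing -; disk writes elevated +; timeouts to downstream -
No candidate is consistent with all observations.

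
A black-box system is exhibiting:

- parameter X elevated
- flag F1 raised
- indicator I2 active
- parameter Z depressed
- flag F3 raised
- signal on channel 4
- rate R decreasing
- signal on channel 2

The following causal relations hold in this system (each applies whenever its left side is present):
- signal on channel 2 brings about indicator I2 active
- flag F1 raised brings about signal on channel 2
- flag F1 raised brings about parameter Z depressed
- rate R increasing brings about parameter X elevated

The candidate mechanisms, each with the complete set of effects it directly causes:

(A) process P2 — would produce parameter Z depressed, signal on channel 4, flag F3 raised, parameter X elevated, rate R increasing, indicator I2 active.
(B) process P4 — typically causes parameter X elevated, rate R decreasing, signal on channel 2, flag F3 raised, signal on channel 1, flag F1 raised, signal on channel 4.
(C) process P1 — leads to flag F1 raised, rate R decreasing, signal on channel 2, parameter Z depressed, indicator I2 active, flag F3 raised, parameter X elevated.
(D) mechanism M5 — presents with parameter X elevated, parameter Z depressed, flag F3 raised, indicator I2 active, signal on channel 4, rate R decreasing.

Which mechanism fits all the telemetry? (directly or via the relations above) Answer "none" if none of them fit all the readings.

For each candidate, compare predicted effects to what was observed:
(A) process P2 — parameter X elevated match; flag F1 raised miss; indicator I2 active match; parameter Z depressed match; flag F3 raised match; signal on channel 4 match; rate R decreasing miss; signal on channel 2 miss
(B) process P4 — parameter X elevated match; flag F1 raised match; indicator I2 active match (via signal on channel 2 → indicator I2 active); parameter Z depressed match (via flag F1 raised → parameter Z depressed); flag F3 raised match; signal on channel 4 match; rate R decreasing match; signal on channel 2 match
(C) process P1 — parameter X elevated match; flag F1 raised match; indicator I2 active match; parameter Z depressed match; flag F3 raised match; signal on channel 4 miss; rate R decreasing match; signal on channel 2 match
(D) mechanism M5 — parameter X elevated match; flag F1 raised miss; indicator I2 active match; parameter Z depressed match; flag F3 raised match; signal on channel 4 match; rate R decreasing match; signal on channel 2 miss
Only (B) is consistent with every observation.

B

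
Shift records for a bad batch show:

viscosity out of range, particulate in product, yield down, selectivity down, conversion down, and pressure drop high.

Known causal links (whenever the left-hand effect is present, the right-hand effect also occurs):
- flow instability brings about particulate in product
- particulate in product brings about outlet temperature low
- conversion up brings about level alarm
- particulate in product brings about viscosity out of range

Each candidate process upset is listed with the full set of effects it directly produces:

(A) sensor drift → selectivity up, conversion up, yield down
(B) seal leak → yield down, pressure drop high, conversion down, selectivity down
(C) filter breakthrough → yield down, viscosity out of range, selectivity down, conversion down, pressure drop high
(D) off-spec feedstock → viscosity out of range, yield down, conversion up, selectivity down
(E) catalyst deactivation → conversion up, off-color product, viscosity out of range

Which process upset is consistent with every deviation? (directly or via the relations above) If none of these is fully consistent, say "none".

Testing each hypothesis:
(A) sensor drift — viscosity out of range -; particulate in product -; yield down +; selectivity down -; conversion down -; pressure drop high -
(B) seal leak — viscosity out of range -; particulate in product -; yield down +; selectivity down +; conversion down +; pressure drop high +
(C) filter breakthrough — does not account for particulate in product
(D) off-spec feedstock — fails on particulate in product, conversion down, pressure drop high (predicts conversion up, not conversion down)
(E) catalyst deactivation — viscosity out of range +; particulate in product -; yield down -; selectivity down -; conversion down -; pressure drop high -
Every candidate fails on at least one observation.

none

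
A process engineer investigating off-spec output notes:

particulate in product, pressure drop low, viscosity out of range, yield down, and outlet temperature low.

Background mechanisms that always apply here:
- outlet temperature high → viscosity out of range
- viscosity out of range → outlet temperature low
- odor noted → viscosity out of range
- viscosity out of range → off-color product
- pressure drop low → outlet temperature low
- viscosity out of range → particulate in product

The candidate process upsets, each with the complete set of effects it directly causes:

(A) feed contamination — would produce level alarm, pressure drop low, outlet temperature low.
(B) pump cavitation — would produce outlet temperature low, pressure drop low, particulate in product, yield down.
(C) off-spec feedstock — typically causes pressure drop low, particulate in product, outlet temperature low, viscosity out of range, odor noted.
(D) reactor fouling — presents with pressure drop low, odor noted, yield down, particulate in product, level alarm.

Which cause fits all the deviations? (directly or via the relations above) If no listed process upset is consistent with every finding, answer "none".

D

Per-candidate check:
(A) feed contamination — does not account for particulate in product, viscosity out of range, yield down
(B) pump cavitation — particulate in product yes; pressure drop low yes; viscosity out of range NO; yield down yes; outlet temperature low yes
(C) off-spec feedstock — particulate in product yes; pressure drop low yes; viscosity out of range yes; yield down NO; outlet temperature low yes
(D) reactor fouling — accounts for every observation (viscosity out of range via odor noted → viscosity out of range)
(D) is the only candidate with no mismatches.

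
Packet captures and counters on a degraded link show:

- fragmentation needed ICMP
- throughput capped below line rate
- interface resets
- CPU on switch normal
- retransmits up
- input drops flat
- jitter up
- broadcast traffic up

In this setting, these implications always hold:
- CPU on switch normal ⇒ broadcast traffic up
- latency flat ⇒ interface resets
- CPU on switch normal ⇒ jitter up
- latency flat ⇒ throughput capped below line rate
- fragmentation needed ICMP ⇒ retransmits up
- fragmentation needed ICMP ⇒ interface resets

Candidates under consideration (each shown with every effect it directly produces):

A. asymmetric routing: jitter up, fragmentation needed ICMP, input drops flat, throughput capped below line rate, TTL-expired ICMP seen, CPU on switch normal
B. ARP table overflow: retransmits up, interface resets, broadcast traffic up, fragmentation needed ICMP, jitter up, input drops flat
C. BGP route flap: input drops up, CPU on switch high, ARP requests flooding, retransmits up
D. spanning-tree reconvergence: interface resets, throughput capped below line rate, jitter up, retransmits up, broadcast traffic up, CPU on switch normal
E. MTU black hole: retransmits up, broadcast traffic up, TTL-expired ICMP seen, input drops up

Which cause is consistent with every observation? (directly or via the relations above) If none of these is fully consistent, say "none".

Checking each candidate against the observations:
(A) asymmetric routing — fragmentation needed ICMP ✓; throughput capped below line rate ✓; interface resets ✓ (by fragmentation needed ICMP → interface resets); CPU on switch normal ✓; retransmits up ✓ (by fragmentation needed ICMP → retransmits up); input drops flat ✓; jitter up ✓; broadcast traffic up ✓ (by CPU on switch normal → broadcast traffic up)
(B) ARP table overflow — does not account for throughput capped below line rate, CPU on switch normal
(C) BGP route flap — fragmentation needed ICMP ✗; throughput capped below line rate ✗; interface resets ✗; CPU on switch normal ✗; retransmits up ✓; input drops flat ✗; jitter up ✗; broadcast traffic up ✗
(D) spanning-tree reconvergence — fragmentation needed ICMP ✗; throughput capped below line rate ✓; interface resets ✓; CPU on switch normal ✓; retransmits up ✓; input drops flat ✗; jitter up ✓; broadcast traffic up ✓
(E) MTU black hole — fragmentation needed ICMP ✗; throughput capped below line rate ✗; interface resets ✗; CPU on switch normal ✗; retransmits up ✓; input drops flat ✗; jitter up ✗; broadcast traffic up ✓
Only (A) is consistent with every observation.

A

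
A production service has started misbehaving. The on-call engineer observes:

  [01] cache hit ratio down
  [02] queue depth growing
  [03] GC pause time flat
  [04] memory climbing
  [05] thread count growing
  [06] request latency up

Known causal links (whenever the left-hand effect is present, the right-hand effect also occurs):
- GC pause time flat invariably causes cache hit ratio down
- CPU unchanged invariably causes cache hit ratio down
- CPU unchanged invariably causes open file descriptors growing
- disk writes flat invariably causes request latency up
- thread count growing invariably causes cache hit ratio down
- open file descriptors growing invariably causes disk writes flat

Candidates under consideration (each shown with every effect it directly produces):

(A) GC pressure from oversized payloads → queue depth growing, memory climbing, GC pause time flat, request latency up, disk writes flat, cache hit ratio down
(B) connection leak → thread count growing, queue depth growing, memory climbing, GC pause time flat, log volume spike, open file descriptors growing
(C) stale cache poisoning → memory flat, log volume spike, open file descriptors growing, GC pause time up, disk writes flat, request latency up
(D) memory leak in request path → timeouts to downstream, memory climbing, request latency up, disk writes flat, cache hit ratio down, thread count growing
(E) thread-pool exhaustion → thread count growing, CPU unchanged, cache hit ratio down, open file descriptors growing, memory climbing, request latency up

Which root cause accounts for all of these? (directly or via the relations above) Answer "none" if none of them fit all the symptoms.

B

For each candidate, compare predicted effects to what was observed:
(A) GC pressure from oversized payloads — cache hit ratio down yes; queue depth growing yes; GC pause time flat yes; memory climbing yes; thread count growing NO; request latency up yes
(B) connection leak — cache hit ratio down yes (via thread count growing → cache hit ratio down); queue depth growing yes; GC pause time flat yes; memory climbing yes; thread count growing yes; request latency up yes (via open file descriptors growing → disk writes flat → request latency up)
(C) stale cache poisoning — cache hit ratio down NO; queue depth growing NO; GC pause time flat NO; memory climbing NO; thread count growing NO; request latency up yes
(D) memory leak in request path — cache hit ratio down yes; queue depth growing NO; GC pause time flat NO; memory climbing yes; thread count growing yes; request latency up yes
(E) thread-pool exhaustion — does not account for queue depth growing, GC pause time flat
Only (B) is consistent with every observation.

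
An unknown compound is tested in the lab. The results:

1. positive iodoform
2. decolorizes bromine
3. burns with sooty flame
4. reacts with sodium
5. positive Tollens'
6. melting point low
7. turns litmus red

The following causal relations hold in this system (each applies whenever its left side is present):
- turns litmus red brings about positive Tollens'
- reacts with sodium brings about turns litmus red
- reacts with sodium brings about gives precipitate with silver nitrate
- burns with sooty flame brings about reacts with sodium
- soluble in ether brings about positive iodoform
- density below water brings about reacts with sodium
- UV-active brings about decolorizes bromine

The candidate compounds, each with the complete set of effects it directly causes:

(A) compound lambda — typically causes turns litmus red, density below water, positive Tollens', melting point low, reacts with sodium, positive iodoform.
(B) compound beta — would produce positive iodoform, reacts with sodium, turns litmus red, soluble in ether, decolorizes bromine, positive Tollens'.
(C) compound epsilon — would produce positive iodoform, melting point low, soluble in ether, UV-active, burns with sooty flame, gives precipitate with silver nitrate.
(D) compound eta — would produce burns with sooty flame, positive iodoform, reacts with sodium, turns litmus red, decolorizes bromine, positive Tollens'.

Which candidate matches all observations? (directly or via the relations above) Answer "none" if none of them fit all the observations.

C

Checking each candidate against the observations:
(A) compound lambda — positive iodoform match; decolorizes bromine miss; burns with sooty flame miss; reacts with sodium match; positive Tollens' match; melting point low match; turns litmus red match
(B) compound beta — positive iodoform match; decolorizes bromine match; burns with sooty flame miss; reacts with sodium match; positive Tollens' match; melting point low miss; turns litmus red match
(C) compound epsilon — accounts for every observation (decolorizes bromine by UV-active → decolorizes bromine)
(D) compound eta — positive iodoform match; decolorizes bromine match; burns with sooty flame match; reacts with sodium match; positive Tollens' match; melting point low miss; turns litmus red match
(C) is the only candidate with no mismatches.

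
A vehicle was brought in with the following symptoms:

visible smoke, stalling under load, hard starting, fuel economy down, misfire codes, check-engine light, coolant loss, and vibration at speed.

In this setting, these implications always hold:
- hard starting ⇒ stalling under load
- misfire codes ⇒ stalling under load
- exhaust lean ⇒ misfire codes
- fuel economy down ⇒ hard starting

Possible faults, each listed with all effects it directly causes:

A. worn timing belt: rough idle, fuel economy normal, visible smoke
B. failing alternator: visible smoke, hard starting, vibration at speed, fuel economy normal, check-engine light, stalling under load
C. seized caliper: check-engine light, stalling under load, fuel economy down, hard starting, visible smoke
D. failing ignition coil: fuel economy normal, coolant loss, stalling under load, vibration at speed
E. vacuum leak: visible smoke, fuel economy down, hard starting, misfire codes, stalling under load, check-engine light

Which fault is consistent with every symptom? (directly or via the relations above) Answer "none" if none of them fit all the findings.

Checking each candidate against the observations:
(A) worn timing belt — fails on stalling under load, hard starting, fuel economy down, misfire codes, check-engine light, coolant loss, vibration at speed (predicts fuel economy normal, not fuel economy down)
(B) failing alternator — fails on fuel economy down, misfire codes, coolant loss (predicts fuel economy normal, not fuel economy down)
(C) seized caliper — visible smoke match; stalling under load match; hard starting match; fuel economy down match; misfire codes miss; check-engine light match; coolant loss miss; vibration at speed miss
(D) failing ignition coil — visible smoke miss; stalling under load match; hard starting miss; fuel economy down miss; misfire codes miss; check-engine light miss; coolant loss match; vibration at speed match
(E) vacuum leak — does not account for coolant loss, vibration at speed
Every candidate fails on at least one observation.

none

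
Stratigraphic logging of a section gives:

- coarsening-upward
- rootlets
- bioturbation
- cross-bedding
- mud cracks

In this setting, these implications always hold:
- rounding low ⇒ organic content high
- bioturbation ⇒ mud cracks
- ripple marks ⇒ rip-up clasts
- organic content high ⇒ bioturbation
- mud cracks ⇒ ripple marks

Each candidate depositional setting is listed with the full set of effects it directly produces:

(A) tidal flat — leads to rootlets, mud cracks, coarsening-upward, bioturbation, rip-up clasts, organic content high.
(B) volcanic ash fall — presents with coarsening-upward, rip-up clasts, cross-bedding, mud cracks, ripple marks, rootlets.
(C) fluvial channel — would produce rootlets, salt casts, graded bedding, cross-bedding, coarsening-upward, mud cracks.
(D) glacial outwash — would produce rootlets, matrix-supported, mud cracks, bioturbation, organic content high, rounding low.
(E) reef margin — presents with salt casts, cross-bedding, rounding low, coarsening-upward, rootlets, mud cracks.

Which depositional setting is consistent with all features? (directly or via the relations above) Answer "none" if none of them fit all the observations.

Checking each candidate against the observations:
(A) tidal flat — coarsening-upward +; rootlets +; bioturbation +; cross-bedding -; mud cracks +
(B) volcanic ash fall — does not account for bioturbation
(C) fluvial channel — does not account for bioturbation
(D) glacial outwash — does not account for coarsening-upward, cross-bedding
(E) reef margin — accounts for every observation (bioturbation via rounding low → organic content high → bioturbation)
(E) is the only candidate with no mismatches.

E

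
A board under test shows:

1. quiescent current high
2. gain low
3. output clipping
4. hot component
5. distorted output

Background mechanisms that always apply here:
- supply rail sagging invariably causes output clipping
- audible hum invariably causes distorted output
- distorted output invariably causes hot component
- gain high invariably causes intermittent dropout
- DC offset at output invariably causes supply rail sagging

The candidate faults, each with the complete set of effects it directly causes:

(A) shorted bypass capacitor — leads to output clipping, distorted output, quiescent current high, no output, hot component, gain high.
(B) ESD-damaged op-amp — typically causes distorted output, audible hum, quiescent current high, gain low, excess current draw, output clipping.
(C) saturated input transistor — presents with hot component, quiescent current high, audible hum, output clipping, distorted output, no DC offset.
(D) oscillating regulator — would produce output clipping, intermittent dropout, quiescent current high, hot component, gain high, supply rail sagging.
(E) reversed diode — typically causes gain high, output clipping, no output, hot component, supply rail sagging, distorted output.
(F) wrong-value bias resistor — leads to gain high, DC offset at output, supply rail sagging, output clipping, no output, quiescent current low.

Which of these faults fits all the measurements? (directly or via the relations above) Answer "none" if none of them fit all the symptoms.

B

Checking each candidate against the observations:
(A) shorted bypass capacitor — quiescent current high +; gain low -; output clipping +; hot component +; distorted output +
(B) ESD-damaged op-amp — quiescent current high +; gain low +; output clipping +; hot component + (via distorted output → hot component); distorted output +
(C) saturated input transistor — quiescent current high +; gain low -; output clipping +; hot component +; distorted output +
(D) oscillating regulator — quiescent current high +; gain low -; output clipping +; hot component +; distorted output -
(E) reversed diode — fails on quiescent current high, gain low (predicts gain high, not gain low)
(F) wrong-value bias resistor — fails on quiescent current high, gain low, hot component, distorted output (predicts quiescent current low, not quiescent current high; predicts gain high, not gain low)
(B) is the only candidate with no mismatches.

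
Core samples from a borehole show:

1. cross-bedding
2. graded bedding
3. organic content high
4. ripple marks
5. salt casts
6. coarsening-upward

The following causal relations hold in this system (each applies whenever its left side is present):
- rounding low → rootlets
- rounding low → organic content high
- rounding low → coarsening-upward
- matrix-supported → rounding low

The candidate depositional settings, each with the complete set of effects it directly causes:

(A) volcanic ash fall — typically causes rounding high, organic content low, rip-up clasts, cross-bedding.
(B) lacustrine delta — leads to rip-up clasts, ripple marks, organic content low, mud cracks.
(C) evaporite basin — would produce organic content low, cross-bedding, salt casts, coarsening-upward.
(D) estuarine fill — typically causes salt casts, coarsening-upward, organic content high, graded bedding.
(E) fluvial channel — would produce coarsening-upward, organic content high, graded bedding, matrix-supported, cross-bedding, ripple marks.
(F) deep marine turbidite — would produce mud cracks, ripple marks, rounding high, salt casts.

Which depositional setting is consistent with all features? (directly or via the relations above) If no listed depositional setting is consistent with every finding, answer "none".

Per-candidate check:
(A) volcanic ash fall — cross-bedding +; graded bedding -; organic content high -; ripple marks -; salt casts -; coarsening-upward -
(B) lacustrine delta — fails on cross-bedding, graded bedding, organic content high, salt casts, coarsening-upward (predicts organic content low, not organic content high)
(C) evaporite basin — cross-bedding +; graded bedding -; organic content high -; ripple marks -; salt casts +; coarsening-upward +
(D) estuarine fill — cross-bedding -; graded bedding +; organic content high +; ripple marks -; salt casts +; coarsening-upward +
(E) fluvial channel — does not account for salt casts
(F) deep marine turbidite — cross-bedding -; graded bedding -; organic content high -; ripple marks +; salt casts +; coarsening-upward -
Every candidate fails on at least one observation.

none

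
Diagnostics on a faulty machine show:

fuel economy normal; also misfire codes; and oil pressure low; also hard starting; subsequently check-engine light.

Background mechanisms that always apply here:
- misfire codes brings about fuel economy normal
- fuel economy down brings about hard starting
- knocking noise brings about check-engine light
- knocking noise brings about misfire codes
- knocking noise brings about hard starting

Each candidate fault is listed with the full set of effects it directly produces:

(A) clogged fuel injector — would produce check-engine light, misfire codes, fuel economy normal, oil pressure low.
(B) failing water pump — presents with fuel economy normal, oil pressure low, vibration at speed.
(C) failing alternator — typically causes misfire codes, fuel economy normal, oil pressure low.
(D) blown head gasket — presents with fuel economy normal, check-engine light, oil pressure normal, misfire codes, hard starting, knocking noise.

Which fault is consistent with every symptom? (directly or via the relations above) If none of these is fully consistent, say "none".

none

Checking each candidate against the observations:
(A) clogged fuel injector — does not account for hard starting
(B) failing water pump — fuel economy normal +; misfire codes -; oil pressure low +; hard starting -; check-engine light -
(C) failing alternator — fuel economy normal +; misfire codes +; oil pressure low +; hard starting -; check-engine light -
(D) blown head gasket — fails on oil pressure low (predicts oil pressure normal, not oil pressure low)
Every candidate fails on at least one observation.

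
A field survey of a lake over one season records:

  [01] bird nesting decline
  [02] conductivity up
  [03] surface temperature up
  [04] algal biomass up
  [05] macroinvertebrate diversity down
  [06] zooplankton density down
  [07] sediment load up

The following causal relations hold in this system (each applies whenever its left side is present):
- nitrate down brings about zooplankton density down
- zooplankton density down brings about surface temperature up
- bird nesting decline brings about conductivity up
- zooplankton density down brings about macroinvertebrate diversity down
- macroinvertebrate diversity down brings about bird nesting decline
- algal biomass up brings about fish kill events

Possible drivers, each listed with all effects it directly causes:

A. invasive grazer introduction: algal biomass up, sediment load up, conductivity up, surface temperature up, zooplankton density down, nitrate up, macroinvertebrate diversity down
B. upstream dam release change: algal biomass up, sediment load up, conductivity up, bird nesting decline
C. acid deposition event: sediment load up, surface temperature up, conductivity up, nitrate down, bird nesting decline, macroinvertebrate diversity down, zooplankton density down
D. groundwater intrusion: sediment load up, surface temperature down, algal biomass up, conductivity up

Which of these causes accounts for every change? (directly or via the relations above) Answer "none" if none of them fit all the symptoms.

A

For each candidate, compare predicted effects to what was observed:
(A) invasive grazer introduction — bird nesting decline + (by macroinvertebrate diversity down → bird nesting decline); conductivity up +; surface temperature up +; algal biomass up +; macroinvertebrate diversity down +; zooplankton density down +; sediment load up +
(B) upstream dam release change — bird nesting decline +; conductivity up +; surface temperature up -; algal biomass up +; macroinvertebrate diversity down -; zooplankton density down -; sediment load up +
(C) acid deposition event — does not account for algal biomass up
(D) groundwater intrusion — fails on bird nesting decline, surface temperature up, macroinvertebrate diversity down, zooplankton density down (predicts surface temperature down, not surface temperature up)
Only (A) is consistent with every observation.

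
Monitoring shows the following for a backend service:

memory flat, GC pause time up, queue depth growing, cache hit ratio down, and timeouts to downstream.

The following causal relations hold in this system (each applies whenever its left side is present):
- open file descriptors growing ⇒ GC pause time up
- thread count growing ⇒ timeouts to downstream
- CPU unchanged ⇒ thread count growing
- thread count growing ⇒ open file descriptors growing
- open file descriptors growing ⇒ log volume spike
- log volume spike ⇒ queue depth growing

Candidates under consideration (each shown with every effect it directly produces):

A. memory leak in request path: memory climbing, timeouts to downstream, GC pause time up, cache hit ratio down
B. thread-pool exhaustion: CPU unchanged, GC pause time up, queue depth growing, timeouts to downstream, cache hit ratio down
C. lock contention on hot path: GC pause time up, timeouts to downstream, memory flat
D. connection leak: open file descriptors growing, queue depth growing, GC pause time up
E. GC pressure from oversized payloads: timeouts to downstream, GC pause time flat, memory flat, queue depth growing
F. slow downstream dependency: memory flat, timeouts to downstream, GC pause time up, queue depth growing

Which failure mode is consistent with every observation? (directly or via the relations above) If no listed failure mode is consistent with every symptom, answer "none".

Testing each hypothesis:
(A) memory leak in request path — fails on memory flat, queue depth growing (predicts memory climbing, not memory flat)
(B) thread-pool exhaustion — memory flat -; GC pause time up +; queue depth growing +; cache hit ratio down +; timeouts to downstream +
(C) lock contention on hot path — memory flat +; GC pause time up +; queue depth growing -; cache hit ratio down -; timeouts to downstream +
(D) connection leak — memory flat -; GC pause time up +; queue depth growing +; cache hit ratio down -; timeouts to downstream -
(E) GC pressure from oversized payloads — memory flat +; GC pause time up -; queue depth growing +; cache hit ratio down -; timeouts to downstream +
(F) slow downstream dependency — memory flat +; GC pause time up +; queue depth growing +; cache hit ratio down -; timeouts to downstream +
None of the listed candidates fits everything.

none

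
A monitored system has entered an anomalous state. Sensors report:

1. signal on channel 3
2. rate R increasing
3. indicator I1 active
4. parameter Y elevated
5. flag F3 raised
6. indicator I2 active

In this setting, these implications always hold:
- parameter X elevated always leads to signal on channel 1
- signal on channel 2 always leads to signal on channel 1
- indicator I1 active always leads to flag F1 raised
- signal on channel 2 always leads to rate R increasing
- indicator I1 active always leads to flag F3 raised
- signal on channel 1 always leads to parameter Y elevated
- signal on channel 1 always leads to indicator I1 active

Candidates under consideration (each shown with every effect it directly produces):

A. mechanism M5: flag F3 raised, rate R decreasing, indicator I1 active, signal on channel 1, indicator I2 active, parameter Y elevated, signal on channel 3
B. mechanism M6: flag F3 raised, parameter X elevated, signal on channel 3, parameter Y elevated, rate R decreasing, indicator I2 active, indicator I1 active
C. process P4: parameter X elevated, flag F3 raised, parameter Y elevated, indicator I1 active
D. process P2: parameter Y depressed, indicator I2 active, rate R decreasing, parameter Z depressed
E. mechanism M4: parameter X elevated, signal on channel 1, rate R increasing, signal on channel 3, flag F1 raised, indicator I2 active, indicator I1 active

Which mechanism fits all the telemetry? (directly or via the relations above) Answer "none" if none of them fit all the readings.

Testing each hypothesis:
(A) mechanism M5 — fails on rate R increasing (predicts rate R decreasing, not rate R increasing)
(B) mechanism M6 — fails on rate R increasing (predicts rate R decreasing, not rate R increasing)
(C) process P4 — does not account for signal on channel 3, rate R increasing, indicator I2 active
(D) process P2 — signal on channel 3 NO; rate R increasing NO; indicator I1 active NO; parameter Y elevated NO; flag F3 raised NO; indicator I2 active yes
(E) mechanism M4 — signal on channel 3 yes; rate R increasing yes; indicator I1 active yes; parameter Y elevated yes (through signal on channel 1 → parameter Y elevated); flag F3 raised yes (through indicator I1 active → flag F3 raised); indicator I2 active yes
(E) alone accounts for all the evidence.

E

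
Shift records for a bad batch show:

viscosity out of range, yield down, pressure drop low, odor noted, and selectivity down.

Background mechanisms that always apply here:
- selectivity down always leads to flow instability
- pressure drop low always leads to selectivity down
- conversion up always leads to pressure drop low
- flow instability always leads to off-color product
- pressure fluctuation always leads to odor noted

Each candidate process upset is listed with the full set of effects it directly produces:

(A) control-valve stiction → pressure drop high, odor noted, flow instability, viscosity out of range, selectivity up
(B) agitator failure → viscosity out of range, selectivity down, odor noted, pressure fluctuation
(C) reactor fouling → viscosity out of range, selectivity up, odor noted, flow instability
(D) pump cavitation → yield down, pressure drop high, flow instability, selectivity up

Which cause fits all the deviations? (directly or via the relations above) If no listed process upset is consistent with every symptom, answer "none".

none

Per-candidate check:
(A) control-valve stiction — viscosity out of range ✓; yield down ✗; pressure drop low ✗; odor noted ✓; selectivity down ✗
(B) agitator failure — does not account for yield down, pressure drop low
(C) reactor fouling — viscosity out of range ✓; yield down ✗; pressure drop low ✗; odor noted ✓; selectivity down ✗
(D) pump cavitation — fails on viscosity out of range, pressure drop low, odor noted, selectivity down (predicts pressure drop high, not pressure drop low; predicts selectivity up, not selectivity down)
No candidate is consistent with all observations.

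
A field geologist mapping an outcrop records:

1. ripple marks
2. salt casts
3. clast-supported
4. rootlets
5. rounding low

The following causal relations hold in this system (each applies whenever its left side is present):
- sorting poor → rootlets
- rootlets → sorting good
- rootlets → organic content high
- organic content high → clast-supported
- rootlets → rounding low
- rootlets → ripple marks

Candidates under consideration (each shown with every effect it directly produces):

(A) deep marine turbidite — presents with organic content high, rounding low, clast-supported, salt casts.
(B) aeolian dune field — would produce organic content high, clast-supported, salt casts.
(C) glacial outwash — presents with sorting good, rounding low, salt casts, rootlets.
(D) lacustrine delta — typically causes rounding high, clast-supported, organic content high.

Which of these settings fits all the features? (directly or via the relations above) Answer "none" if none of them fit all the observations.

For each candidate, compare predicted effects to what was observed:
(A) deep marine turbidite — does not account for ripple marks, rootlets
(B) aeolian dune field — does not account for ripple marks, rootlets, rounding low
(C) glacial outwash — ripple marks yes (by rootlets → ripple marks); salt casts yes; clast-supported yes (by rootlets → organic content high → clast-supported); rootlets yes; rounding low yes
(D) lacustrine delta — ripple marks NO; salt casts NO; clast-supported yes; rootlets NO; rounding low NO
(C) alone accounts for all the evidence.

C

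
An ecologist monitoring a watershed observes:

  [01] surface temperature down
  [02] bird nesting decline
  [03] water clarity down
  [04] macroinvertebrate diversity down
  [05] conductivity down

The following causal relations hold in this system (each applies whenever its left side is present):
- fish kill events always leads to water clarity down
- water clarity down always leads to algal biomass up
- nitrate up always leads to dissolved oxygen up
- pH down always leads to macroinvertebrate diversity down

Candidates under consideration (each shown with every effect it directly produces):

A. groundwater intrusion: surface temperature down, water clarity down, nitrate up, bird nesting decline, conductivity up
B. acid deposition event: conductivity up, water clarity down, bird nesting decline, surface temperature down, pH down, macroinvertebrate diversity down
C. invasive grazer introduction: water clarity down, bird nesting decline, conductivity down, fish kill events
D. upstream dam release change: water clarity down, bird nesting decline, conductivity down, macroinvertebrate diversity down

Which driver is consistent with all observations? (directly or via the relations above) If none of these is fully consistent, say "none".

none

For each candidate, compare predicted effects to what was observed:
(A) groundwater intrusion — fails on macroinvertebrate diversity down, conductivity down (predicts conductivity up, not conductivity down)
(B) acid deposition event — fails on conductivity down (predicts conductivity up, not conductivity down)
(C) invasive grazer introduction — does not account for surface temperature down, macroinvertebrate diversity down
(D) upstream dam release change — surface temperature down ✗; bird nesting decline ✓; water clarity down ✓; macroinvertebrate diversity down ✓; conductivity down ✓
None of the listed candidates fits everything.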